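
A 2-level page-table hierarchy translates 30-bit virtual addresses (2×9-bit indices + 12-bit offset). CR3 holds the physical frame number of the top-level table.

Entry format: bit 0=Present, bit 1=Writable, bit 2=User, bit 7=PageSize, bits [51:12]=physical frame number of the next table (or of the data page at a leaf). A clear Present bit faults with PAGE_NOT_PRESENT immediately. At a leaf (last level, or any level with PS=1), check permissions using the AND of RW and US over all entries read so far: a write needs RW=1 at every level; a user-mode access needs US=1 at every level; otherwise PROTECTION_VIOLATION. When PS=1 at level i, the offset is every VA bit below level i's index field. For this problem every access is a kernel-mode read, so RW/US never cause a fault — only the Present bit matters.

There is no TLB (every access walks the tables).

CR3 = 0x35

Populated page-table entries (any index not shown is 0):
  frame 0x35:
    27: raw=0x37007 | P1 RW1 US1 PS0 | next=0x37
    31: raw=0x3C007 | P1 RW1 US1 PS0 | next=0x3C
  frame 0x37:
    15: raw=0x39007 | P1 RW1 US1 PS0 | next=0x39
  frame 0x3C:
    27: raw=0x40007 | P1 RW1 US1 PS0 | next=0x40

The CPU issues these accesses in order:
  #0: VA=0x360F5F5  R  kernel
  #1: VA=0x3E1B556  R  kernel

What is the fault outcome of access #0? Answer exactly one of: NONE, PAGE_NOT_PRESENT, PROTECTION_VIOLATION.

Trace:
#0 VA=0x360F5F5 (r,kernel):
  lvl0: tbl 0x35, slot 27 ⇒ 0x37007 (P1/RW1/US1/PS0)
  lvl1: tbl 0x37, slot 15 ⇒ 0x39007 (P1/RW1/US1/PS0)
  ✓ 0x395F5  — 2 lookups
#1 VA=0x3E1B556 (r,kernel):
  lvl0: tbl 0x35, slot 31 ⇒ 0x3C007 (P1/RW1/US1/PS0)
  lvl1: tbl 0x3C, slot 27 ⇒ 0x40007 (P1/RW1/US1/PS0)
  ✓ 0x40556  — 2 lookups

Access #0 fault: NONE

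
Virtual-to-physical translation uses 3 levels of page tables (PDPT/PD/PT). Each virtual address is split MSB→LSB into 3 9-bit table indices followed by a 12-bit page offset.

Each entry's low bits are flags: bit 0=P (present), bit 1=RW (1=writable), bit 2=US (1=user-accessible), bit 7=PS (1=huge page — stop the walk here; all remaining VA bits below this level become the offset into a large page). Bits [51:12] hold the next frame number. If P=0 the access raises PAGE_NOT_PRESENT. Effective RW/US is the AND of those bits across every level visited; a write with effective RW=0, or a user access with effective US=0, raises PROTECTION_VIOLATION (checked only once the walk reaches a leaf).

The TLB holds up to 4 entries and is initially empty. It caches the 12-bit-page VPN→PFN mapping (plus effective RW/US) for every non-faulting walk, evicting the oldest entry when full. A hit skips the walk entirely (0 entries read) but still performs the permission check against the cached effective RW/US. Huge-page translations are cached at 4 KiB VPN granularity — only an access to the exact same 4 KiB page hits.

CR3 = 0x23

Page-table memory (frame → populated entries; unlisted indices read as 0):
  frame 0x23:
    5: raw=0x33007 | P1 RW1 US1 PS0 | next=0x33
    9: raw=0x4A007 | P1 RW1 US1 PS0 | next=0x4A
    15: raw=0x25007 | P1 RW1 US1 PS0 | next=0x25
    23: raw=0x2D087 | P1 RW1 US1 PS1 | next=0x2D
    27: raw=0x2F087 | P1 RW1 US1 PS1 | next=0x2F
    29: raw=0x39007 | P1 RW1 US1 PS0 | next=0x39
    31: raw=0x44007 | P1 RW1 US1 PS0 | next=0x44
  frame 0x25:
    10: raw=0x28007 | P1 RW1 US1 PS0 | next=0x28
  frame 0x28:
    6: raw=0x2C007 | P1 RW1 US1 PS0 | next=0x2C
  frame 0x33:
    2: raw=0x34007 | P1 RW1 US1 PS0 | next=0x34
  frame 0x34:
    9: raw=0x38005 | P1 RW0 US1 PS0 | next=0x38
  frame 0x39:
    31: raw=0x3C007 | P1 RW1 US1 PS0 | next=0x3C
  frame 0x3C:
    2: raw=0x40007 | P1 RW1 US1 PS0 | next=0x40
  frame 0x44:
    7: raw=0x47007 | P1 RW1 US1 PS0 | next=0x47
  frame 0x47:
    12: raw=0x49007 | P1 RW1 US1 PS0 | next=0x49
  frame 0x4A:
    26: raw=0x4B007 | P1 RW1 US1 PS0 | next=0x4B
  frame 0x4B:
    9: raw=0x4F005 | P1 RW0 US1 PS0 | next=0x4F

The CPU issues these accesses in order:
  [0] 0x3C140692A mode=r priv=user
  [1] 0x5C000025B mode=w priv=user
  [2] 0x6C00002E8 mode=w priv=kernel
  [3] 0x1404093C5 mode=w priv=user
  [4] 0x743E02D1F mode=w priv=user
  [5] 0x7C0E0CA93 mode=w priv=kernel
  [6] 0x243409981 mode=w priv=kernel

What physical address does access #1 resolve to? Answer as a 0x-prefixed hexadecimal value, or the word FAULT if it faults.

Trace:
#0 VA=0x3C140692A (r,user):
  lvl0: tbl 0x23, slot 15 ⇒ 0x25007 (P1/RW1/US1/PS0)
  lvl1: tbl 0x25, slot 10 ⇒ 0x28007 (P1/RW1/US1/PS0)
  lvl2: tbl 0x28, slot 6 ⇒ 0x2C007 (P1/RW1/US1/PS0)
  ✓ 0x2C92A  — 3 lookups
#1 VA=0x5C000025B (w,user):
  lvl0: tbl 0x23, slot 23 ⇒ 0x2D087 (P1/RW1/US1/PS1)
  ✓ 0x2D25B (huge @L0)  — 1 lookups
#2 VA=0x6C00002E8 (w,kernel):
  lvl0: tbl 0x23, slot 27 ⇒ 0x2F087 (P1/RW1/US1/PS1)
  ✓ 0x2F2E8 (huge @L0)  — 1 lookups
#3 VA=0x1404093C5 (w,user):
  lvl0: tbl 0x23, slot 5 ⇒ 0x33007 (P1/RW1/US1/PS0)
  lvl1: tbl 0x33, slot 2 ⇒ 0x34007 (P1/RW1/US1/PS0)
  lvl2: tbl 0x34, slot 9 ⇒ 0x38005 (P1/RW0/US1/PS0)
  → PROTECTION_VIOLATION  (3 entries read)
#4 VA=0x743E02D1F (w,user):
  lvl0: tbl 0x23, slot 29 ⇒ 0x39007 (P1/RW1/US1/PS0)
  lvl1: tbl 0x39, slot 31 ⇒ 0x3C007 (P1/RW1/US1/PS0)
  lvl2: tbl 0x3C, slot 2 ⇒ 0x40007 (P1/RW1/US1/PS0)
  ✓ 0x40D1F  — 3 lookups
#5 VA=0x7C0E0CA93 (w,kernel):
  lvl0: tbl 0x23, slot 31 ⇒ 0x44007 (P1/RW1/US1/PS0)
  lvl1: tbl 0x44, slot 7 ⇒ 0x47007 (P1/RW1/US1/PS0)
  lvl2: tbl 0x47, slot 12 ⇒ 0x49007 (P1/RW1/US1/PS0)
  ✓ 0x49A93  — 3 lookups
#6 VA=0x243409981 (w,kernel):
  lvl0: tbl 0x23, slot 9 ⇒ 0x4A007 (P1/RW1/US1/PS0)
  lvl1: tbl 0x4A, slot 26 ⇒ 0x4B007 (P1/RW1/US1/PS0)
  lvl2: tbl 0x4B, slot 9 ⇒ 0x4F005 (P1/RW0/US1/PS0)
  → PROTECTION_VIOLATION  (3 entries read)

Access #1 PA: 0x2D25B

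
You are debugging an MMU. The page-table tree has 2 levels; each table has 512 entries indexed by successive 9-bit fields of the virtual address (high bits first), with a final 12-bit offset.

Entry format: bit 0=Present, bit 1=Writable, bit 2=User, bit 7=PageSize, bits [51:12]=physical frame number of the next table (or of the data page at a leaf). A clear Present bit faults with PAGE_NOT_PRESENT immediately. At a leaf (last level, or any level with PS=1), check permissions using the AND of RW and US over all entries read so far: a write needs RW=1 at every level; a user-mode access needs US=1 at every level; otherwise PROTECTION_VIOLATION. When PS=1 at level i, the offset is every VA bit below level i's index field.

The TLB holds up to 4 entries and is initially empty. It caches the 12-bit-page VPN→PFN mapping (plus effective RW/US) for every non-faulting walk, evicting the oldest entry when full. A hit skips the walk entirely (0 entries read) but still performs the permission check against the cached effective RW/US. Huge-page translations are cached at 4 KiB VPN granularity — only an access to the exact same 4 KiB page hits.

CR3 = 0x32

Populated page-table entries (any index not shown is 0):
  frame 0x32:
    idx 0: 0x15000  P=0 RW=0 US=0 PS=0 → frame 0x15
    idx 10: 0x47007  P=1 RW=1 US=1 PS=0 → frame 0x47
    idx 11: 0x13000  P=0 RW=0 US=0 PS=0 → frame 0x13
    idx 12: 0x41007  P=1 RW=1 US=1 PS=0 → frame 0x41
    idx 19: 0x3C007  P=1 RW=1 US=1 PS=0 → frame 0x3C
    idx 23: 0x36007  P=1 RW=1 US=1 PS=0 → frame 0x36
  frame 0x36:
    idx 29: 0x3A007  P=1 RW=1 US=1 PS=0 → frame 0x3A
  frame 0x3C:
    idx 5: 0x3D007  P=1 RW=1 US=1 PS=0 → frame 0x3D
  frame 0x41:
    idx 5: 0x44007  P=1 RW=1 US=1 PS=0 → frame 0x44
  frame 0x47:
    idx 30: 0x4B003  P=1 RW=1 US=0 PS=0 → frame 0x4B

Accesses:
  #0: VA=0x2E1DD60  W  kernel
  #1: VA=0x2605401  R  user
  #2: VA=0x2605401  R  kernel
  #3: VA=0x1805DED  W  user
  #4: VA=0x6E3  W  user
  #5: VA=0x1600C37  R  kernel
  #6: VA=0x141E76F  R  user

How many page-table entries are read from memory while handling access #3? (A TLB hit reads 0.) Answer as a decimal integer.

Walk each access:
#0 VA=0x2E1DD60 (w,kernel):
  L0 @0x32[23] → 0x36007  P=1,RW=1,US=1,PS=0
  L1 @0x36[29] → 0x3A007  P=1,RW=1,US=1,PS=0
  ✓ 0x3AD60  — 2 lookups
#1 VA=0x2605401 (r,user):
  L0 @0x32[19] → 0x3C007  P=1,RW=1,US=1,PS=0
  L1 @0x3C[5] → 0x3D007  P=1,RW=1,US=1,PS=0
  ✓ 0x3D401  — 2 lookups
#2 VA=0x2605401 (r,kernel):
  TLB hit vpn=0x2605 → PA=0x3D401
#3 VA=0x1805DED (w,user):
  L0 @0x32[12] → 0x41007  P=1,RW=1,US=1,PS=0
  L1 @0x41[5] → 0x44007  P=1,RW=1,US=1,PS=0
  ✓ 0x44DED  — 2 lookups
#4 VA=0x6E3 (w,user):
  L0 @0x32[0] → 0x15000  P=0,RW=0,US=0,PS=0
  ✗ PAGE_NOT_PRESENT  [1 reads]
#5 VA=0x1600C37 (r,kernel):
  L0 @0x32[11] → 0x13000  P=0,RW=0,US=0,PS=0
  ✗ PAGE_NOT_PRESENT  [1 reads]
#6 VA=0x141E76F (r,user):
  L0 @0x32[10] → 0x47007  P=1,RW=1,US=1,PS=0
  L1 @0x47[30] → 0x4B003  P=1,RW=1,US=0,PS=0
  ✗ PROTECTION_VIOLATION  [2 reads]

Entries read for #3: 2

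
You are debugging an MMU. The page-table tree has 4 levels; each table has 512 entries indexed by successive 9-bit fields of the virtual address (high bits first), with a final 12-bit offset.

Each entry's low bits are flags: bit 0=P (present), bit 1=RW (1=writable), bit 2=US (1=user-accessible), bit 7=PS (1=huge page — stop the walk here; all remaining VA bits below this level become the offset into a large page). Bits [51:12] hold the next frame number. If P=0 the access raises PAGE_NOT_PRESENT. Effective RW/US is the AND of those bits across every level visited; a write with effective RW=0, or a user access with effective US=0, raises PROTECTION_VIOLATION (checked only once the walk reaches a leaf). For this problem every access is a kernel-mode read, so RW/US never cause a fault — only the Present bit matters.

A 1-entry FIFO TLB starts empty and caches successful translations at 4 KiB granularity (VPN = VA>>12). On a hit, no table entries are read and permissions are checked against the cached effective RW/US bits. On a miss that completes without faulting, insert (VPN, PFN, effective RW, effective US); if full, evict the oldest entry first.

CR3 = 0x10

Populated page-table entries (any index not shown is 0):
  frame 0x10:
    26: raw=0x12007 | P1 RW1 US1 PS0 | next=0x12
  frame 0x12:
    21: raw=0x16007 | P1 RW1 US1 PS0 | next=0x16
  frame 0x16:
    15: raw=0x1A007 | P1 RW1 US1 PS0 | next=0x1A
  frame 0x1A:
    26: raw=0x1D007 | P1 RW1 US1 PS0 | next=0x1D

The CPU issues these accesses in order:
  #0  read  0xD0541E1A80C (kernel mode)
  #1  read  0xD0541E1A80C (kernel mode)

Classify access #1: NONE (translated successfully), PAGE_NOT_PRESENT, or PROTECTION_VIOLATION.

Per-access translation:
#0 VA=0xD0541E1A80C (r,kernel):
  [0] read 0x10 idx=26: raw=0x12007 flags P=1 W=1 U=1 S=0
  [1] read 0x12 idx=21: raw=0x16007 flags P=1 W=1 U=1 S=0
  [2] read 0x16 idx=15: raw=0x1A007 flags P=1 W=1 U=1 S=0
  [3] read 0x1A idx=26: raw=0x1D007 flags P=1 W=1 U=1 S=0
  → PA=0x1D80C  (4 entries read)
#1 VA=0xD0541E1A80C (r,kernel):
  TLB hit vpn=0xD0541E1A → PA=0x1D80C

Access #1 fault: NONE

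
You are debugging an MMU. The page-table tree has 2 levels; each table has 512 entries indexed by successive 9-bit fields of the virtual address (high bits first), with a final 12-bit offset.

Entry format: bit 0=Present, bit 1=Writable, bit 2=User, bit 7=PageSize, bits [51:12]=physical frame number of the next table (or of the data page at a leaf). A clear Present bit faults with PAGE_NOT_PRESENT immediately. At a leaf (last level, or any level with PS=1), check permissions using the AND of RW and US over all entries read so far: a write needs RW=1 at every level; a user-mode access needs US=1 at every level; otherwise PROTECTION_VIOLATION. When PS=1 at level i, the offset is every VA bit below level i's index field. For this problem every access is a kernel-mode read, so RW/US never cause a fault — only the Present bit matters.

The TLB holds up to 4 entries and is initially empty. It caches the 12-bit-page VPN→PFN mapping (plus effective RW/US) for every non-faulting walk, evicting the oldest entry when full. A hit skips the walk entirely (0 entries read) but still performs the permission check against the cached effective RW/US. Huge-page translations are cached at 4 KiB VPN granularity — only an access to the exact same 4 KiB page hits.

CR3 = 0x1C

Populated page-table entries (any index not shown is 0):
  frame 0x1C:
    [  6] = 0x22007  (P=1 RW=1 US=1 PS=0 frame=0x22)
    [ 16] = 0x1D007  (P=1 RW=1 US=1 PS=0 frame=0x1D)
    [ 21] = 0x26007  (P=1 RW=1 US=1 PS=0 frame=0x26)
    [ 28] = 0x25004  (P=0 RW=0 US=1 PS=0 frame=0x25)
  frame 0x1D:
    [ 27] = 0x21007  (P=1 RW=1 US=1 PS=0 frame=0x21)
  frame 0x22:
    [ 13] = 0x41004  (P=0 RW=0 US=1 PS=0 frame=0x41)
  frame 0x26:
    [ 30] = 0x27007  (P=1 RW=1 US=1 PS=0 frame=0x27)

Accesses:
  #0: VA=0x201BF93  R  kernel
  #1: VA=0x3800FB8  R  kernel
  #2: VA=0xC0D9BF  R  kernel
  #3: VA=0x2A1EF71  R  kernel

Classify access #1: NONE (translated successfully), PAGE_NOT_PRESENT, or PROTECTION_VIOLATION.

Walk each access:
#0 VA=0x201BF93 (r,kernel):
  L0: frame=0x1C idx=16 entry=0x1D007 [P=1 RW=1 US=1 PS=0]
  L1: frame=0x1D idx=27 entry=0x21007 [P=1 RW=1 US=1 PS=0]
  ⇒ phys 0x21F93  [2 reads]
#1 VA=0x3800FB8 (r,kernel):
  L0: frame=0x1C idx=28 entry=0x25004 [P=0 RW=0 US=1 PS=0]
  ⇒ fault: PAGE_NOT_PRESENT  — 1 lookups
#2 VA=0xC0D9BF (r,kernel):
  L0: frame=0x1C idx=6 entry=0x22007 [P=1 RW=1 US=1 PS=0]
  L1: frame=0x22 idx=13 entry=0x41004 [P=0 RW=0 US=1 PS=0]
  ⇒ fault: PAGE_NOT_PRESENT  — 2 lookups
#3 VA=0x2A1EF71 (r,kernel):
  L0: frame=0x1C idx=21 entry=0x26007 [P=1 RW=1 US=1 PS=0]
  L1: frame=0x26 idx=30 entry=0x27007 [P=1 RW=1 US=1 PS=0]
  ⇒ phys 0x27F71  [2 reads]

Access #1 fault: PAGE_NOT_PRESENT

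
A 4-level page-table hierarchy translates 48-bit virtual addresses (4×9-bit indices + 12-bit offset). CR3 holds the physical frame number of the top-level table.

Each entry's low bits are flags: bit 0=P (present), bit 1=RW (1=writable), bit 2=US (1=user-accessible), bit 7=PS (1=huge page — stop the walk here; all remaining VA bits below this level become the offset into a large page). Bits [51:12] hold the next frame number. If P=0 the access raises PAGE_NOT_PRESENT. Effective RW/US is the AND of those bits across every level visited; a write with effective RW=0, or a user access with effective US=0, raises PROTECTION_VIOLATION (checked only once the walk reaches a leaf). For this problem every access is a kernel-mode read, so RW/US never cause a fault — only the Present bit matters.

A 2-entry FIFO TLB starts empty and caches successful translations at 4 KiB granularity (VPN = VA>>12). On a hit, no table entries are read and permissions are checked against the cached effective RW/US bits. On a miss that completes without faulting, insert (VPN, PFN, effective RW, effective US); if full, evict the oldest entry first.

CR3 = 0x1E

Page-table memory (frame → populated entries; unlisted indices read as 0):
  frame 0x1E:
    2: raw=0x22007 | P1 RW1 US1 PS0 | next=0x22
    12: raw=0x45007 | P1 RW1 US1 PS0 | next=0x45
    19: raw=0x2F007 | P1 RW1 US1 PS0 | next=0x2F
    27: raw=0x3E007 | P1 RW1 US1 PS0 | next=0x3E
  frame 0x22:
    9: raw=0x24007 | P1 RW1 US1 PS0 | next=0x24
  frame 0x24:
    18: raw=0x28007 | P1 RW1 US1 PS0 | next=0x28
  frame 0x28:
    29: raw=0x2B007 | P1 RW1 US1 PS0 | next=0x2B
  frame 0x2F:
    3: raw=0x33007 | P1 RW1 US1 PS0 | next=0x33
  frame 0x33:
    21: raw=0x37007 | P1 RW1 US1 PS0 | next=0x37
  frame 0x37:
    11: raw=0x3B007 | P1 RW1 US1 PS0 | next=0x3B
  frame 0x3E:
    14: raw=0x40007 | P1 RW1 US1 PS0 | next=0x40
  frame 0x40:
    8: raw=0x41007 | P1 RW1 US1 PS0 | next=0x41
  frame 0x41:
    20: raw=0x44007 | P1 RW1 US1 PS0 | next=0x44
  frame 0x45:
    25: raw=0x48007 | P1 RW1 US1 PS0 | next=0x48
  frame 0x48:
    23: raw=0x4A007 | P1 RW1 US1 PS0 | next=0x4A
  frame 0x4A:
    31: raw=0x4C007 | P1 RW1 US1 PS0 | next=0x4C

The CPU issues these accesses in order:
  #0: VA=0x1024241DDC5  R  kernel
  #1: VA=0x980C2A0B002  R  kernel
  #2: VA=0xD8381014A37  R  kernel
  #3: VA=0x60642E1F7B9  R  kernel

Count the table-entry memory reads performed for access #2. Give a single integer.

Walk each access:
#0 VA=0x1024241DDC5 (r,kernel):
  L0: frame=0x1E idx=2 entry=0x22007 [P=1 RW=1 US=1 PS=0]
  L1: frame=0x22 idx=9 entry=0x24007 [P=1 RW=1 US=1 PS=0]
  L2: frame=0x24 idx=18 entry=0x28007 [P=1 RW=1 US=1 PS=0]
  L3: frame=0x28 idx=29 entry=0x2B007 [P=1 RW=1 US=1 PS=0]
  → PA=0x2BDC5  (4 entries read)
#1 VA=0x980C2A0B002 (r,kernel):
  L0: frame=0x1E idx=19 entry=0x2F007 [P=1 RW=1 US=1 PS=0]
  L1: frame=0x2F idx=3 entry=0x33007 [P=1 RW=1 US=1 PS=0]
  L2: frame=0x33 idx=21 entry=0x37007 [P=1 RW=1 US=1 PS=0]
  L3: frame=0x37 idx=11 entry=0x3B007 [P=1 RW=1 US=1 PS=0]
  → PA=0x3B002  (4 entries read)
#2 VA=0xD8381014A37 (r,kernel):
  L0: frame=0x1E idx=27 entry=0x3E007 [P=1 RW=1 US=1 PS=0]
  L1: frame=0x3E idx=14 entry=0x40007 [P=1 RW=1 US=1 PS=0]
  L2: frame=0x40 idx=8 entry=0x41007 [P=1 RW=1 US=1 PS=0]
  L3: frame=0x41 idx=20 entry=0x44007 [P=1 RW=1 US=1 PS=0]
  → PA=0x44A37  (4 entries read)
#3 VA=0x60642E1F7B9 (r,kernel):
  L0: frame=0x1E idx=12 entry=0x45007 [P=1 RW=1 US=1 PS=0]
  L1: frame=0x45 idx=25 entry=0x48007 [P=1 RW=1 US=1 PS=0]
  L2: frame=0x48 idx=23 entry=0x4A007 [P=1 RW=1 US=1 PS=0]
  L3: frame=0x4A idx=31 entry=0x4C007 [P=1 RW=1 US=1 PS=0]
  → PA=0x4C7B9  (4 entries read)

Entries read for #2: 4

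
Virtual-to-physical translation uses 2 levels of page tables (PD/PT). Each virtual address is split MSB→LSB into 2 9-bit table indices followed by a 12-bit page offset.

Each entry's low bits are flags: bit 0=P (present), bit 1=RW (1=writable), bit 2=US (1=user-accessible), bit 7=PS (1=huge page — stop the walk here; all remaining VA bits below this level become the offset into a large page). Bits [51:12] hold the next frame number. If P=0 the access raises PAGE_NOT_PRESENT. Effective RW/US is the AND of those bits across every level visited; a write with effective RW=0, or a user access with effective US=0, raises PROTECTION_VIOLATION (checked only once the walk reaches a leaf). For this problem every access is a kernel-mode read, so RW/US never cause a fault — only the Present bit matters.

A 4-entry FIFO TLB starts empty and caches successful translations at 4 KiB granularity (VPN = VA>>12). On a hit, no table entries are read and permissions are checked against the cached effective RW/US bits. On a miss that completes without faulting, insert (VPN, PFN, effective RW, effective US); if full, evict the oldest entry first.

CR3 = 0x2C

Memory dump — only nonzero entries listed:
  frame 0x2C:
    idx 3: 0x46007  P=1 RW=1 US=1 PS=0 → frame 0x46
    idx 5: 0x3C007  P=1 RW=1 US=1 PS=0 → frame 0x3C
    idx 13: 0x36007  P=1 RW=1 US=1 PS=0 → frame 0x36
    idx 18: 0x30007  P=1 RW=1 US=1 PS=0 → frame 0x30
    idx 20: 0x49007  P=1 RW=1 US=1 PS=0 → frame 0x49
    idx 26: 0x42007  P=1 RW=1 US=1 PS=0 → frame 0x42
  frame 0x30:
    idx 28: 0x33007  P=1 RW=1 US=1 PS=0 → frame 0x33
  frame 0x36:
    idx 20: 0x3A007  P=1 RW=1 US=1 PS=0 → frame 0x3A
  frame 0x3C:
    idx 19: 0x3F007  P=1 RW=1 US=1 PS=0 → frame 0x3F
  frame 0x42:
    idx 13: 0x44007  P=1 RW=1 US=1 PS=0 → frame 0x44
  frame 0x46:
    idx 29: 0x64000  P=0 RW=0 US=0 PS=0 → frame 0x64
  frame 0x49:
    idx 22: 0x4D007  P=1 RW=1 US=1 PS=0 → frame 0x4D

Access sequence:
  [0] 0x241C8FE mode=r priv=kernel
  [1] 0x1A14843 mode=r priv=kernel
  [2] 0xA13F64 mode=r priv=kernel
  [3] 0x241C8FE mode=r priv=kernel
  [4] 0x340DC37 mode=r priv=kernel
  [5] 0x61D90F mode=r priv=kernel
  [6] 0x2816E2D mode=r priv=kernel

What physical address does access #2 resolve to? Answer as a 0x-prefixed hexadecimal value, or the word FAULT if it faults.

Trace:
#0 VA=0x241C8FE (r,kernel):
  L0: frame=0x2C idx=18 entry=0x30007 [P=1 RW=1 US=1 PS=0]
  L1: frame=0x30 idx=28 entry=0x33007 [P=1 RW=1 US=1 PS=0]
  ⇒ phys 0x338FE  [2 reads]
#1 VA=0x1A14843 (r,kernel):
  L0: frame=0x2C idx=13 entry=0x36007 [P=1 RW=1 US=1 PS=0]
  L1: frame=0x36 idx=20 entry=0x3A007 [P=1 RW=1 US=1 PS=0]
  ⇒ phys 0x3A843  [2 reads]
#2 VA=0xA13F64 (r,kernel):
  L0: frame=0x2C idx=5 entry=0x3C007 [P=1 RW=1 US=1 PS=0]
  L1: frame=0x3C idx=19 entry=0x3F007 [P=1 RW=1 US=1 PS=0]
  ⇒ phys 0x3FF64  [2 reads]
#3 VA=0x241C8FE (r,kernel):
  TLB hit vpn=0x241C → PA=0x338FE
#4 VA=0x340DC37 (r,kernel):
  L0: frame=0x2C idx=26 entry=0x42007 [P=1 RW=1 US=1 PS=0]
  L1: frame=0x42 idx=13 entry=0x44007 [P=1 RW=1 US=1 PS=0]
  ⇒ phys 0x44C37  [2 reads]
#5 VA=0x61D90F (r,kernel):
  L0: frame=0x2C idx=3 entry=0x46007 [P=1 RW=1 US=1 PS=0]
  L1: frame=0x46 idx=29 entry=0x64000 [P=0 RW=0 US=0 PS=0]
  ✗ PAGE_NOT_PRESENT  [2 reads]
#6 VA=0x2816E2D (r,kernel):
  L0: frame=0x2C idx=20 entry=0x49007 [P=1 RW=1 US=1 PS=0]
  L1: frame=0x49 idx=22 entry=0x4D007 [P=1 RW=1 US=1 PS=0]
  ⇒ phys 0x4DE2D  [2 reads]

Access #2 PA: 0x3FF64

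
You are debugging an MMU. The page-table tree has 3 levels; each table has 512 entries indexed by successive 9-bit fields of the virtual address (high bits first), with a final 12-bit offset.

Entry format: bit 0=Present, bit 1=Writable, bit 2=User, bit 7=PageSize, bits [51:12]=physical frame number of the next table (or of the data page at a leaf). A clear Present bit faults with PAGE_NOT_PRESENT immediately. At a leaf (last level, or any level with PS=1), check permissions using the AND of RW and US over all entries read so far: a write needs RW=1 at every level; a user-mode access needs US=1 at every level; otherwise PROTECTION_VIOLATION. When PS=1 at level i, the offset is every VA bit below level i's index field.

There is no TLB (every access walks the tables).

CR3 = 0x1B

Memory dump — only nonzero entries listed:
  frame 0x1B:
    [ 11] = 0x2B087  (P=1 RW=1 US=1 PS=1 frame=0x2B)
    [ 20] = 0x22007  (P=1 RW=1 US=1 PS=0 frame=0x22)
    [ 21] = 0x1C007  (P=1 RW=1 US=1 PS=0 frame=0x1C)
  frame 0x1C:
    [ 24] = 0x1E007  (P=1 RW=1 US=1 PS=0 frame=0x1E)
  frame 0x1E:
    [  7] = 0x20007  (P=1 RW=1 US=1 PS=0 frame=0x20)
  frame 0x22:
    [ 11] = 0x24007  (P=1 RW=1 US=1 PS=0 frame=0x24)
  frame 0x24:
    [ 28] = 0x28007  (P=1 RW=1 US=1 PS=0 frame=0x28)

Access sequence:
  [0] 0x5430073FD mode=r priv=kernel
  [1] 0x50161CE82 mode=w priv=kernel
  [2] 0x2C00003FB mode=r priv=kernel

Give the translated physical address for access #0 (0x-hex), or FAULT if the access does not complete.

Walk each access:
#0 VA=0x5430073FD (r,kernel):
  L0 @0x1B[21] → 0x1C007  P=1,RW=1,US=1,PS=0
  L1 @0x1C[24] → 0x1E007  P=1,RW=1,US=1,PS=0
  L2 @0x1E[7] → 0x20007  P=1,RW=1,US=1,PS=0
  → PA=0x203FD  (3 entries read)
#1 VA=0x50161CE82 (w,kernel):
  L0 @0x1B[20] → 0x22007  P=1,RW=1,US=1,PS=0
  L1 @0x22[11] → 0x24007  P=1,RW=1,US=1,PS=0
  L2 @0x24[28] → 0x28007  P=1,RW=1,US=1,PS=0
  → PA=0x28E82  (3 entries read)
#2 VA=0x2C00003FB (r,kernel):
  L0 @0x1B[11] → 0x2B087  P=1,RW=1,US=1,PS=1
  → PA=0x2B3FB (huge @L0)  (1 entries read)

Access #0 PA: 0x203FD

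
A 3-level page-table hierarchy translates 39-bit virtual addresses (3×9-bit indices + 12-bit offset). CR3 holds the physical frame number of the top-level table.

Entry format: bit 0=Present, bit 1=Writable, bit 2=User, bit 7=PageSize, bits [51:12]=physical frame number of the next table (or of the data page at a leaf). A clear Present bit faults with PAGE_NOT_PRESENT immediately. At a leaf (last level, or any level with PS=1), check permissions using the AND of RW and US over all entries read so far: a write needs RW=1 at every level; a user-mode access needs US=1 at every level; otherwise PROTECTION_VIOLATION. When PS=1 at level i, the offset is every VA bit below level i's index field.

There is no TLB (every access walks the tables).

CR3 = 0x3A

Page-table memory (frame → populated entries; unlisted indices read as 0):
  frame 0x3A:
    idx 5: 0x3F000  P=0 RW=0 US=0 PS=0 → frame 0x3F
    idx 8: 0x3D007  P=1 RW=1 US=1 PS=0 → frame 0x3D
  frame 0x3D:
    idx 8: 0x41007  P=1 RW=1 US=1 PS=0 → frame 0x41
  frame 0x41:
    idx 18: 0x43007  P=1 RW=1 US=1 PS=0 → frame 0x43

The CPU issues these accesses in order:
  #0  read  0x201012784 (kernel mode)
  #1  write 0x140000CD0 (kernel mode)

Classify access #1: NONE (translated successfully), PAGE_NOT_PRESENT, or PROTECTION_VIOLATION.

Per-access translation:
#0 VA=0x201012784 (r,kernel):
  [0] read 0x3A idx=8: raw=0x3D007 flags P=1 W=1 U=1 S=0
  [1] read 0x3D idx=8: raw=0x41007 flags P=1 W=1 U=1 S=0
  [2] read 0x41 idx=18: raw=0x43007 flags P=1 W=1 U=1 S=0
  → PA=0x43784  (3 entries read)
#1 VA=0x140000CD0 (w,kernel):
  [0] read 0x3A idx=5: raw=0x3F000 flags P=0 W=0 U=0 S=0
  ✗ PAGE_NOT_PRESENT  [1 reads]

Access #1 fault: PAGE_NOT_PRESENT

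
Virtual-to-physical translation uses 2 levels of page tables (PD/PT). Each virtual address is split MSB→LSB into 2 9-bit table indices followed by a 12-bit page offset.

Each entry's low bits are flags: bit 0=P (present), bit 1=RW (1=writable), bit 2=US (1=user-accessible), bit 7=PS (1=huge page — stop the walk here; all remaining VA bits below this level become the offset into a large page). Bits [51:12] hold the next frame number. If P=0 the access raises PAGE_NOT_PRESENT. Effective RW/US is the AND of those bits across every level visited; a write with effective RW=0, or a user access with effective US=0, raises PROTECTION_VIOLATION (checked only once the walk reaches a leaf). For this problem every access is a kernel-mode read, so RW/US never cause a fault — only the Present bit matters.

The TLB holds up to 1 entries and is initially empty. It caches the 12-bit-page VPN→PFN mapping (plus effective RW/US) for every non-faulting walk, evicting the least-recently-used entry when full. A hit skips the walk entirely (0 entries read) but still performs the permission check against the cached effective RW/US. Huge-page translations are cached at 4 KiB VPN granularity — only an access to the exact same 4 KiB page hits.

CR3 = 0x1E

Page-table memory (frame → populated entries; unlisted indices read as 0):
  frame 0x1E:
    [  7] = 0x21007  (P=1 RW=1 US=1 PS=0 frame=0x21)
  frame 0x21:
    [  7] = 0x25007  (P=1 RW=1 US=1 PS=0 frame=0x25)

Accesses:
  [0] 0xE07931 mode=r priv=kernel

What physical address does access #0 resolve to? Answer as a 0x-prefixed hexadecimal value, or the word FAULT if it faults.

Walk each access:
#0 VA=0xE07931 (r,kernel):
  L0: frame=0x1E idx=7 entry=0x21007 [P=1 RW=1 US=1 PS=0]
  L1: frame=0x21 idx=7 entry=0x25007 [P=1 RW=1 US=1 PS=0]
  ✓ 0x25931  — 2 lookups

Access #0 PA: 0x25931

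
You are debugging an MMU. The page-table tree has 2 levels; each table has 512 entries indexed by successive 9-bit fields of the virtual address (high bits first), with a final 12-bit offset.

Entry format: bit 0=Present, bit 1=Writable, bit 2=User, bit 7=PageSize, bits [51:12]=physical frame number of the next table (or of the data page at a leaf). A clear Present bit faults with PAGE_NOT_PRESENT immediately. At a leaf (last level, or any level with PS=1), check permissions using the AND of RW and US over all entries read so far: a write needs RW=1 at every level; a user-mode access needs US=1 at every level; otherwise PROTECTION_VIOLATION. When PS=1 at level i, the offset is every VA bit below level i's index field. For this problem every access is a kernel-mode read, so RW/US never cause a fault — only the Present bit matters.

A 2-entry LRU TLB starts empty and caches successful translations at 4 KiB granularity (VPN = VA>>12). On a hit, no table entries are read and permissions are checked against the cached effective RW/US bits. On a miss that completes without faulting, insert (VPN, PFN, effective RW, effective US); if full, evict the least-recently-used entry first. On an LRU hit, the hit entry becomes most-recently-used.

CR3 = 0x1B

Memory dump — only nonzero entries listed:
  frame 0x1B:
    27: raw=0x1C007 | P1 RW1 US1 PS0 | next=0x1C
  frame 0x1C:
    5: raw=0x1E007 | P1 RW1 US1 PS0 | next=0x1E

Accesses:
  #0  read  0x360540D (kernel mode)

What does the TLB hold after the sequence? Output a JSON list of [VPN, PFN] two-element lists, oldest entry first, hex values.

Walk each access:
#0 VA=0x360540D (r,kernel):
  lvl0: tbl 0x1B, slot 27 ⇒ 0x1C007 (P1/RW1/US1/PS0)
  lvl1: tbl 0x1C, slot 5 ⇒ 0x1E007 (P1/RW1/US1/PS0)
  ✓ 0x1E40D  — 2 lookups

TLB: [["0x3605", "0x1E"]]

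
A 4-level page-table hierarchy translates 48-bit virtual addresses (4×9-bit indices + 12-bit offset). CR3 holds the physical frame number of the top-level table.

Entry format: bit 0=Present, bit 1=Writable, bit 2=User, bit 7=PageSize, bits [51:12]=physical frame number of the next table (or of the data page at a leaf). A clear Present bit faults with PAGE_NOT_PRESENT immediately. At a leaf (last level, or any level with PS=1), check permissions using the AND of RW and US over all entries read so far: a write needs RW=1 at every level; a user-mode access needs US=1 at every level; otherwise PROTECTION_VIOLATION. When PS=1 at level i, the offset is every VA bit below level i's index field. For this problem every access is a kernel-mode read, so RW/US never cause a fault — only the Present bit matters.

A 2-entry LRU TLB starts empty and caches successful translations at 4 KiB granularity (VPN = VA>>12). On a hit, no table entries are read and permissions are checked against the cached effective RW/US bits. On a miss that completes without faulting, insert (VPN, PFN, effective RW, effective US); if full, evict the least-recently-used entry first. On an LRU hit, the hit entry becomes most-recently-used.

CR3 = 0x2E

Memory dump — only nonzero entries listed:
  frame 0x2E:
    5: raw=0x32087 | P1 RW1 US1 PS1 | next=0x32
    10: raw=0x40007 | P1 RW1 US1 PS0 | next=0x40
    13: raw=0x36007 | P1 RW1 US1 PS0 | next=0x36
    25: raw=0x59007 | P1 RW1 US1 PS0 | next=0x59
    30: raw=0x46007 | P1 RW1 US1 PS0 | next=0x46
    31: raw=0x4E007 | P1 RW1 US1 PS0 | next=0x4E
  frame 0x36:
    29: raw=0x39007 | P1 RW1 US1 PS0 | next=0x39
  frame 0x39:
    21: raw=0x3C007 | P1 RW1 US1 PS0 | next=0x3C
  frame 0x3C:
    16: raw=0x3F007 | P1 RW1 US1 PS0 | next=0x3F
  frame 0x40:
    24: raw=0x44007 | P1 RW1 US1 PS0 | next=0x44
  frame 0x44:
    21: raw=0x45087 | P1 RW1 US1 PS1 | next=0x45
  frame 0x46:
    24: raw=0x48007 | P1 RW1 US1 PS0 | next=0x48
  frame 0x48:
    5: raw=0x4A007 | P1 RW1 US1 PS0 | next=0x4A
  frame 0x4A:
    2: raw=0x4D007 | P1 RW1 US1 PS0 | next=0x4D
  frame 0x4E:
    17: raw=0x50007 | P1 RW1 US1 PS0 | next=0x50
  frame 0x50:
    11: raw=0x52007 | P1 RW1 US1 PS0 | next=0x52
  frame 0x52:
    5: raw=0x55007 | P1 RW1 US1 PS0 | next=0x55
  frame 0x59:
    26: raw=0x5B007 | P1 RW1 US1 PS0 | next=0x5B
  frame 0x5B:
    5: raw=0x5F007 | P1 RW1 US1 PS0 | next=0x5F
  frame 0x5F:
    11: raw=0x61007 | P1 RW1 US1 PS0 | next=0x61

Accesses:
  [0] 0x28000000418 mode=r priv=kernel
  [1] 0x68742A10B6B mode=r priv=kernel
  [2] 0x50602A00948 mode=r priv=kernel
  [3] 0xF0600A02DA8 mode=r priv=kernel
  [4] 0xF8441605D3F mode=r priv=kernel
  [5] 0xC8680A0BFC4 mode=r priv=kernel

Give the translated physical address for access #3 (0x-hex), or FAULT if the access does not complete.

Walk each access:
#0 VA=0x28000000418 (r,kernel):
  L0 @0x2E[5] → 0x32087  P=1,RW=1,US=1,PS=1
  → PA=0x32418 (huge @L0)  (1 entries read)
#1 VA=0x68742A10B6B (r,kernel):
  L0 @0x2E[13] → 0x36007  P=1,RW=1,US=1,PS=0
  L1 @0x36[29] → 0x39007  P=1,RW=1,US=1,PS=0
  L2 @0x39[21] → 0x3C007  P=1,RW=1,US=1,PS=0
  L3 @0x3C[16] → 0x3F007  P=1,RW=1,US=1,PS=0
  → PA=0x3FB6B  (4 entries read)
#2 VA=0x50602A00948 (r,kernel):
  L0 @0x2E[10] → 0x40007  P=1,RW=1,US=1,PS=0
  L1 @0x40[24] → 0x44007  P=1,RW=1,US=1,PS=0
  L2 @0x44[21] → 0x45087  P=1,RW=1,US=1,PS=1
  → PA=0x45948 (huge @L2)  (3 entries read)
#3 VA=0xF0600A02DA8 (r,kernel):
  L0 @0x2E[30] → 0x46007  P=1,RW=1,US=1,PS=0
  L1 @0x46[24] → 0x48007  P=1,RW=1,US=1,PS=0
  L2 @0x48[5] → 0x4A007  P=1,RW=1,US=1,PS=0
  L3 @0x4A[2] → 0x4D007  P=1,RW=1,US=1,PS=0
  → PA=0x4DDA8  (4 entries read)
#4 VA=0xF8441605D3F (r,kernel):
  L0 @0x2E[31] → 0x4E007  P=1,RW=1,US=1,PS=0
  L1 @0x4E[17] → 0x50007  P=1,RW=1,US=1,PS=0
  L2 @0x50[11] → 0x52007  P=1,RW=1,US=1,PS=0
  L3 @0x52[5] → 0x55007  P=1,RW=1,US=1,PS=0
  → PA=0x55D3F  (4 entries read)
#5 VA=0xC8680A0BFC4 (r,kernel):
  L0 @0x2E[25] → 0x59007  P=1,RW=1,US=1,PS=0
  L1 @0x59[26] → 0x5B007  P=1,RW=1,US=1,PS=0
  L2 @0x5B[5] → 0x5F007  P=1,RW=1,US=1,PS=0
  L3 @0x5F[11] → 0x61007  P=1,RW=1,US=1,PS=0
  → PA=0x61FC4  (4 entries read)

Access #3 PA: 0x4DDA8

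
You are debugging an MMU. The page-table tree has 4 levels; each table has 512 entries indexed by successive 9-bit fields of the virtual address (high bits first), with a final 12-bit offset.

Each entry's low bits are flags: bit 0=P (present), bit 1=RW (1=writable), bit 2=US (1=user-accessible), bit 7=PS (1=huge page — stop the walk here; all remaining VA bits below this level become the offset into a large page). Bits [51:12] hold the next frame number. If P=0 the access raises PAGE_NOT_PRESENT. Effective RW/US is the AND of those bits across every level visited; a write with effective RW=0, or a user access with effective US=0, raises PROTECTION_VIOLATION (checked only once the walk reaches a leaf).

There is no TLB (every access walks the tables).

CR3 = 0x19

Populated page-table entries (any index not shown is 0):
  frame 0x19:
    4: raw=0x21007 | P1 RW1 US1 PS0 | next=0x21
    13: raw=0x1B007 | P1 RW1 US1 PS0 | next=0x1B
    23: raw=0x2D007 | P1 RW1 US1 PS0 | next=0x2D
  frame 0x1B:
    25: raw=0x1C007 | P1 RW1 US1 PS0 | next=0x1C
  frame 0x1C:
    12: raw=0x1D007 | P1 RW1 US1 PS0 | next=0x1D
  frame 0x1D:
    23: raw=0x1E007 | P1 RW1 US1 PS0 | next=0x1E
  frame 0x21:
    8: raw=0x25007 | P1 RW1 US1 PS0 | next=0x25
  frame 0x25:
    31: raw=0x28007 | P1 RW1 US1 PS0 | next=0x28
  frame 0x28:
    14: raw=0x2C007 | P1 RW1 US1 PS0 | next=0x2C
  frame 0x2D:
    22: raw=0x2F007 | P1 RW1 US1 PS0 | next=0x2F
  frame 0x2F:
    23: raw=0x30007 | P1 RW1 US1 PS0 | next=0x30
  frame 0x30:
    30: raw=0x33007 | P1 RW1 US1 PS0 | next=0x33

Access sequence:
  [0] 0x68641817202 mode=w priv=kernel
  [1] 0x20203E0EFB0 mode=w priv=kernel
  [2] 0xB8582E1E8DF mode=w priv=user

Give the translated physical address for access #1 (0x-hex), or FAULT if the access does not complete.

Trace:
#0 VA=0x68641817202 (w,kernel):
  lvl0: tbl 0x19, slot 13 ⇒ 0x1B007 (P1/RW1/US1/PS0)
  lvl1: tbl 0x1B, slot 25 ⇒ 0x1C007 (P1/RW1/US1/PS0)
  lvl2: tbl 0x1C, slot 12 ⇒ 0x1D007 (P1/RW1/US1/PS0)
  lvl3: tbl 0x1D, slot 23 ⇒ 0x1E007 (P1/RW1/US1/PS0)
  → PA=0x1E202  (4 entries read)
#1 VA=0x20203E0EFB0 (w,kernel):
  lvl0: tbl 0x19, slot 4 ⇒ 0x21007 (P1/RW1/US1/PS0)
  lvl1: tbl 0x21, slot 8 ⇒ 0x25007 (P1/RW1/US1/PS0)
  lvl2: tbl 0x25, slot 31 ⇒ 0x28007 (P1/RW1/US1/PS0)
  lvl3: tbl 0x28, slot 14 ⇒ 0x2C007 (P1/RW1/US1/PS0)
  → PA=0x2CFB0  (4 entries read)
#2 VA=0xB8582E1E8DF (w,user):
  lvl0: tbl 0x19, slot 23 ⇒ 0x2D007 (P1/RW1/US1/PS0)
  lvl1: tbl 0x2D, slot 22 ⇒ 0x2F007 (P1/RW1/US1/PS0)
  lvl2: tbl 0x2F, slot 23 ⇒ 0x30007 (P1/RW1/US1/PS0)
  lvl3: tbl 0x30, slot 30 ⇒ 0x33007 (P1/RW1/US1/PS0)
  → PA=0x338DF  (4 entries read)

Access #1 PA: 0x2CFB0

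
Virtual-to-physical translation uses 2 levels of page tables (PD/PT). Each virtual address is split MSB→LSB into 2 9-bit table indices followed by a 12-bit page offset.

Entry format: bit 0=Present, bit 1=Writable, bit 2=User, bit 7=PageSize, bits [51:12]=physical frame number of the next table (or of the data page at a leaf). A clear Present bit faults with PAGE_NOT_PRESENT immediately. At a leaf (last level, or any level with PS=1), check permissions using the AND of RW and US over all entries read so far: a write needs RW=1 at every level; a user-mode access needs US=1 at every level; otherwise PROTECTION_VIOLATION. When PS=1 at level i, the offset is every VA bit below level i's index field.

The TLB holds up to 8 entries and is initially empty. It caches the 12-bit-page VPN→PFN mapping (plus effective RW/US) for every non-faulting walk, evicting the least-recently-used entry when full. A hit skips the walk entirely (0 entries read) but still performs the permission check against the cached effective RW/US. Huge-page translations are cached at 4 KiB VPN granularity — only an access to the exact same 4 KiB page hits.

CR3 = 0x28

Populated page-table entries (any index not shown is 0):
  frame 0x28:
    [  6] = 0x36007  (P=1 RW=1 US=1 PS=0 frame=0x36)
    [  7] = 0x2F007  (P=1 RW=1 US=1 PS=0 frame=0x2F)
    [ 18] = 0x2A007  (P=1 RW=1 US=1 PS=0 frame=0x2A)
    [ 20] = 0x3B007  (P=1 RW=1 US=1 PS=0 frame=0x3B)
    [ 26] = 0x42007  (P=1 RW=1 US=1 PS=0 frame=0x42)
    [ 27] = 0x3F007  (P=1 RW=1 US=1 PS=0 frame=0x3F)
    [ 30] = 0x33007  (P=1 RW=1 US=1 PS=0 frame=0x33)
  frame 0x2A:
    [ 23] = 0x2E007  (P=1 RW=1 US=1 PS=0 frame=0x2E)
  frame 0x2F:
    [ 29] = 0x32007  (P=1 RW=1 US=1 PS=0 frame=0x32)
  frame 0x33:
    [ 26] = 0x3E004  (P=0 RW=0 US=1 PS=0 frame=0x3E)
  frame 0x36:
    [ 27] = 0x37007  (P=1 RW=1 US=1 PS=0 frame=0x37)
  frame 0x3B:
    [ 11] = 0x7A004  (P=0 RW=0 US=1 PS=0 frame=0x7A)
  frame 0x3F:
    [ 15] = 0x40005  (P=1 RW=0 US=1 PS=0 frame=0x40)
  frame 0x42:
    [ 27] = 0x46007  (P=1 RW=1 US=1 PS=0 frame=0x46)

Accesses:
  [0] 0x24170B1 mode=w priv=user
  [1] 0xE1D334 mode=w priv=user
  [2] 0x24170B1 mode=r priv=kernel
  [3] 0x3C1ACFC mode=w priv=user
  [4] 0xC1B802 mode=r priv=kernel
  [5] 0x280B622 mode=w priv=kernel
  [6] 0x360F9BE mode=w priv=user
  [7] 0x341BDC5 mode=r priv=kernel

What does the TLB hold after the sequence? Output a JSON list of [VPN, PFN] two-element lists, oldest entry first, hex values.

Per-access translation:
#0 VA=0x24170B1 (w,user):
  lvl0: tbl 0x28, slot 18 ⇒ 0x2A007 (P1/RW1/US1/PS0)
  lvl1: tbl 0x2A, slot 23 ⇒ 0x2E007 (P1/RW1/US1/PS0)
  → PA=0x2E0B1  (2 entries read)
#1 VA=0xE1D334 (w,user):
  lvl0: tbl 0x28, slot 7 ⇒ 0x2F007 (P1/RW1/US1/PS0)
  lvl1: tbl 0x2F, slot 29 ⇒ 0x32007 (P1/RW1/US1/PS0)
  → PA=0x32334  (2 entries read)
#2 VA=0x24170B1 (r,kernel):
  TLB hit vpn=0x2417 → PA=0x2E0B1
#3 VA=0x3C1ACFC (w,user):
  lvl0: tbl 0x28, slot 30 ⇒ 0x33007 (P1/RW1/US1/PS0)
  lvl1: tbl 0x33, slot 26 ⇒ 0x3E004 (P0/RW0/US1/PS0)
  → PAGE_NOT_PRESENT  (2 entries read)
#4 VA=0xC1B802 (r,kernel):
  lvl0: tbl 0x28, slot 6 ⇒ 0x36007 (P1/RW1/US1/PS0)
  lvl1: tbl 0x36, slot 27 ⇒ 0x37007 (P1/RW1/US1/PS0)
  → PA=0x37802  (2 entries read)
#5 VA=0x280B622 (w,kernel):
  lvl0: tbl 0x28, slot 20 ⇒ 0x3B007 (P1/RW1/US1/PS0)
  lvl1: tbl 0x3B, slot 11 ⇒ 0x7A004 (P0/RW0/US1/PS0)
  → PAGE_NOT_PRESENT  (2 entries read)
#6 VA=0x360F9BE (w,user):
  lvl0: tbl 0x28, slot 27 ⇒ 0x3F007 (P1/RW1/US1/PS0)
  lvl1: tbl 0x3F, slot 15 ⇒ 0x40005 (P1/RW0/US1/PS0)
  → PROTECTION_VIOLATION  (2 entries read)
#7 VA=0x341BDC5 (r,kernel):
  lvl0: tbl 0x28, slot 26 ⇒ 0x42007 (P1/RW1/US1/PS0)
  lvl1: tbl 0x42, slot 27 ⇒ 0x46007 (P1/RW1/US1/PS0)
  → PA=0x46DC5  (2 entries read)

TLB: [["0xE1D", "0x32"], ["0x2417", "0x2E"], ["0xC1B", "0x37"], ["0x341B", "0x46"]]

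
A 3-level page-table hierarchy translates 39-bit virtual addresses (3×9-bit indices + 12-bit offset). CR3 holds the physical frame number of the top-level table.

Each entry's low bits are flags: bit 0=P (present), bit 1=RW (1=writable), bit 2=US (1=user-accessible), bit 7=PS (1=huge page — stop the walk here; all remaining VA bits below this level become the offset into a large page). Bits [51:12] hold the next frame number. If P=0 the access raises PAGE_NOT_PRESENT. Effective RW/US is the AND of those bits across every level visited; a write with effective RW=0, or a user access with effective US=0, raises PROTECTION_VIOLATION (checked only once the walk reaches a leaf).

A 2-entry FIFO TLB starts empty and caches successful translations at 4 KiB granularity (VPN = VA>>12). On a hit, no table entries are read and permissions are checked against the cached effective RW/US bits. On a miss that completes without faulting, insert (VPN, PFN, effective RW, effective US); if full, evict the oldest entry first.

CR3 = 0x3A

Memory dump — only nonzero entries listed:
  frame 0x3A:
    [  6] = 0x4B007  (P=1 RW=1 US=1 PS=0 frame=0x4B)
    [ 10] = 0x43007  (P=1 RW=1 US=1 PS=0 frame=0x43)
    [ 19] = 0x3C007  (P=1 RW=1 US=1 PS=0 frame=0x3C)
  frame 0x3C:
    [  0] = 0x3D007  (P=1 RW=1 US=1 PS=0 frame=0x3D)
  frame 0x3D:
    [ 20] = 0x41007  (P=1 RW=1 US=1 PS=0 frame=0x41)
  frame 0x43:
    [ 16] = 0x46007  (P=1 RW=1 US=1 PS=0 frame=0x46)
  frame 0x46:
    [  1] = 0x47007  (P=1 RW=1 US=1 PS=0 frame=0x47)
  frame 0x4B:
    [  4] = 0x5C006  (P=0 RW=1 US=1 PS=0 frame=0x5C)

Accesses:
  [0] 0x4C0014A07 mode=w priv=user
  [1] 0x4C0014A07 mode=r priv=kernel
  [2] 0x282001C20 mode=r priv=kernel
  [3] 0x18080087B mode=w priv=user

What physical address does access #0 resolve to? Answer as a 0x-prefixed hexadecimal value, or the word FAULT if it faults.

Per-access translation:
#0 VA=0x4C0014A07 (w,user):
  L0: frame=0x3A idx=19 entry=0x3C007 [P=1 RW=1 US=1 PS=0]
  L1: frame=0x3C idx=0 entry=0x3D007 [P=1 RW=1 US=1 PS=0]
  L2: frame=0x3D idx=20 entry=0x41007 [P=1 RW=1 US=1 PS=0]
  → PA=0x41A07  (3 entries read)
#1 VA=0x4C0014A07 (r,kernel):
  TLB hit vpn=0x4C0014 → PA=0x41A07
#2 VA=0x282001C20 (r,kernel):
  L0: frame=0x3A idx=10 entry=0x43007 [P=1 RW=1 US=1 PS=0]
  L1: frame=0x43 idx=16 entry=0x46007 [P=1 RW=1 US=1 PS=0]
  L2: frame=0x46 idx=1 entry=0x47007 [P=1 RW=1 US=1 PS=0]
  → PA=0x47C20  (3 entries read)
#3 VA=0x18080087B (w,user):
  L0: frame=0x3A idx=6 entry=0x4B007 [P=1 RW=1 US=1 PS=0]
  L1: frame=0x4B idx=4 entry=0x5C006 [P=0 RW=1 US=1 PS=0]
  ⇒ fault: PAGE_NOT_PRESENT  — 2 lookups

Access #0 PA: 0x41A07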